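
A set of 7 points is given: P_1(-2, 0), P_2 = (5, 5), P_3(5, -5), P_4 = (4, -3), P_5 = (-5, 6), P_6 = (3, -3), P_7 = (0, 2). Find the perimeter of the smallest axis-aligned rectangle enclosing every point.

42

Width = max x − min x = 5 − (-5) = 10.
Height = max y − min y = 6 − (-5) = 11.
Perimeter = 2(10 + 11) = 42.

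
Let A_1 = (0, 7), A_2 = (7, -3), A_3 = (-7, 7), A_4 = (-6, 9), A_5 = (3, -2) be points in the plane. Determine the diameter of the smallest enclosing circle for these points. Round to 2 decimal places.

17.69

The minimum enclosing circle of a finite set is fixed by two of the points (as a diameter) or three (as a circumcircle).
The farthest pair is A_2–A_4 with squared distance 313. The circle on this segment as diameter has centre (0.5, 3) and r² = 313/4 = 78.25.
Check A_1: distance² to centre = 16.25 ≤ 78.25, so it lies inside.
All remaining points lie in this disk, and no smaller disk contains both endpoints, so this is the minimum enclosing circle.
Diameter = 2r = 2√(78.25) ≈ 17.69.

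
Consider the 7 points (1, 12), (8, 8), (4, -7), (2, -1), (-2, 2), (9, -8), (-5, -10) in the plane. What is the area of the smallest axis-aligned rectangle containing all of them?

x ranges over [-5, 9], width 14.
y ranges over [-10, 12], height 22.
Area = 14 × 22 = 308.

308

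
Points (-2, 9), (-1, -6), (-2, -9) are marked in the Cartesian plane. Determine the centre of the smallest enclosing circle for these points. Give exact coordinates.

Call the three points A, B, C in the order given.
Side lengths²: AB² = 226, AC² = 324, BC² = 10.
Since AC² = 324 ≥ 226 + 10 = 236, the angle opposite AC is not acute, so the smallest enclosing circle has AC as diameter.
Centre = midpoint of AC = (-2, 0), r² = 324/4 = 81.
Centre = (-2, 0).

(-2, 0)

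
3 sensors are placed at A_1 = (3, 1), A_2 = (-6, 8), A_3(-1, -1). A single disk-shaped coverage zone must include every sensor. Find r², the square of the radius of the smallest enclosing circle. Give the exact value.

32.5

Side lengths²: A_1A_2² = 130, A_1A_3² = 20, A_2A_3² = 106.
Since A_1A_2² = 130 ≥ 106 + 20 = 126, the angle opposite A_1A_2 is not acute, so the smallest enclosing circle has A_1A_2 as diameter.
Centre = midpoint of A_1A_2 = (-1.5, 4.5), r² = 130/4 = 32.5.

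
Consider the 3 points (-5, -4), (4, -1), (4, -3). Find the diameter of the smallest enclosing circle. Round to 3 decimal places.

9.487

Call the three points A, B, C in the order given.
Side lengths²: AB² = 90, AC² = 82, BC² = 4.
Since AB² = 90 ≥ 82 + 4 = 86, the angle opposite AB is not acute, so the smallest enclosing circle has AB as diameter.
Centre = midpoint of AB = (-0.5, -2.5), r² = 90/4 = 22.5.
Diameter = 2r = 2√(22.5) ≈ 9.487.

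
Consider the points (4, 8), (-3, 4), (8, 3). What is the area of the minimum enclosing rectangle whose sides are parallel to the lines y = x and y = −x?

In coordinates u = x + y, v = x − y the rectangle is axis-aligned; the map (x,y)→(u,v) scales areas by 2.
u-values: 12, 1, 11; range = 12 − 1 = 11.
v-values: -4, -7, 5; range = 5 − (-7) = 12.
Area = (11 × 12) / 2 = 66.

66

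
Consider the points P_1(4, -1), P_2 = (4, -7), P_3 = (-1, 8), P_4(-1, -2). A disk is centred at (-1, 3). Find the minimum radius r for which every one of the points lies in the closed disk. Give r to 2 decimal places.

The required radius is the distance from (-1, 3) to the farthest point.
Squared distances: 41, 125, 25, 25.
Maximum is 125, attained at P_2.
r = √125 ≈ 11.18.

11.18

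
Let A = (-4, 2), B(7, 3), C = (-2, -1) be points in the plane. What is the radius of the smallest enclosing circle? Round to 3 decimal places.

Side lengths²: AB² = 122, AC² = 13, BC² = 97.
Since AB² = 122 ≥ 97 + 13 = 110, the angle opposite AB is not acute, so the smallest enclosing circle has AB as diameter.
Centre = midpoint of AB = (1.5, 2.5), r² = 122/4 = 30.5.
r = √(30.5) ≈ 5.523.

5.523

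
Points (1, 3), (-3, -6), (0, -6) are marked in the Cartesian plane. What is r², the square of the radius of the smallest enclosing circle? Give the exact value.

24.25

Call the three points A, B, C in the order given.
Side lengths²: AB² = 97, AC² = 82, BC² = 9.
Since AB² = 97 ≥ 82 + 9 = 91, the angle opposite AB is not acute, so the smallest enclosing circle has AB as diameter.
Centre = midpoint of AB = (-1, -1.5), r² = 97/4 = 24.25.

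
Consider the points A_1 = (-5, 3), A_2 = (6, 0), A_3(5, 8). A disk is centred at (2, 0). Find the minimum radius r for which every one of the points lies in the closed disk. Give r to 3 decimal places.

The required radius is the distance from (2, 0) to the farthest point.
Squared distances: 58, 16, 73.
Maximum is 73, attained at A_3.
r = √73 ≈ 8.544.

8.544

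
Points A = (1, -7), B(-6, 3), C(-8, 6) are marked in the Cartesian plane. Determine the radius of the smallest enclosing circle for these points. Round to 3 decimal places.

Side lengths²: AB² = 149, AC² = 250, BC² = 13.
Since AC² = 250 ≥ 149 + 13 = 162, the angle opposite AC is not acute, so the smallest enclosing circle has AC as diameter.
Centre = midpoint of AC = (-3.5, -0.5), r² = 250/4 = 62.5.
r = √(62.5) ≈ 7.906.

7.906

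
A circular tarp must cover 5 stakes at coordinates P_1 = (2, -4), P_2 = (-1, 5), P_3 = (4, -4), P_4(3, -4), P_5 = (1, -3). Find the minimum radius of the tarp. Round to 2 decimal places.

A smallest enclosing disk is always determined by at most three of the input points on its boundary.
The farthest pair is P_2–P_3 with squared distance 106. The circle on this segment as diameter has centre (1.5, 0.5) and r² = 106/4 = 26.5.
Check P_1: distance² to centre = 20.5 ≤ 26.5, so it lies inside.
All remaining points lie in this disk, and no smaller disk contains both endpoints, so this is the minimum enclosing circle.
r = √(26.5) ≈ 5.15.

5.15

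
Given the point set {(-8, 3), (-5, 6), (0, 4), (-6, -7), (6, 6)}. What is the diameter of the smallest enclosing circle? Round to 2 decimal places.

17.69

A smallest enclosing disk is always determined by at most three of the input points on its boundary.
The farthest pair is (-6, -7)–(6, 6) with squared distance 313. The circle on this segment as diameter has centre (0, -0.5) and r² = 313/4 = 78.25.
Check (-8, 3): distance² to centre = 76.25 ≤ 78.25, so it lies inside.
All remaining points lie in this disk, and no smaller disk contains both endpoints, so this is the minimum enclosing circle.
Diameter = 2r = 2√(78.25) ≈ 17.69.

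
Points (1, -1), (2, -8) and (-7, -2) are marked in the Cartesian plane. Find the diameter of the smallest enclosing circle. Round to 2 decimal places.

10.82

Call the three points A, B, C in the order given.
Side lengths²: AB² = 50, AC² = 65, BC² = 117.
Since BC² = 117 ≥ 65 + 50 = 115, the angle opposite BC is not acute, so the smallest enclosing circle has BC as diameter.
Centre = midpoint of BC = (-2.5, -5), r² = 117/4 = 29.25.
Diameter = 2r = 2√(29.25) ≈ 10.82.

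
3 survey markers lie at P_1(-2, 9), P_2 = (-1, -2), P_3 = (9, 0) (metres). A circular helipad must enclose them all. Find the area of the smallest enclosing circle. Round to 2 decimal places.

160.47

Side lengths²: P_1P_2² = 122, P_1P_3² = 202, P_2P_3² = 104.
Since P_1P_3² = 202 < 122 + 104 = 226, the triangle is acute, so the smallest enclosing circle is the circumcircle.
Circumcentre = (169/56, 219/56), r² = 80093/1568.
Area = π·r² = π·80093/1568 ≈ 160.47.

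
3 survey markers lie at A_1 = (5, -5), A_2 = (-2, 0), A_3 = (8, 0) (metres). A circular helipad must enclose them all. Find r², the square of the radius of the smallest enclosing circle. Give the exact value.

Side lengths²: A_1A_2² = 74, A_1A_3² = 34, A_2A_3² = 100.
Since A_2A_3² = 100 < 74 + 34 = 108, the triangle is acute, so the smallest enclosing circle is the circumcircle.
Circumcentre = (3, -0.4), r² = 25.16.

25.16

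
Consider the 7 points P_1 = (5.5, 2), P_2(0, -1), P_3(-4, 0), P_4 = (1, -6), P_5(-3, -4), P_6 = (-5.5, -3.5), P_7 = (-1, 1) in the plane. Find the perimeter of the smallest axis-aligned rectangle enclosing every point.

Width = max x − min x = 5.5 − (-5.5) = 11.
Height = max y − min y = 2 − (-6) = 8.
Perimeter = 2(11 + 8) = 38.

38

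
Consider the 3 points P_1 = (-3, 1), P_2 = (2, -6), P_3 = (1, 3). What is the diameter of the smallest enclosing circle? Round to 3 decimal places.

9.168

Side lengths²: P_1P_2² = 74, P_1P_3² = 20, P_2P_3² = 82.
Since P_2P_3² = 82 < 74 + 20 = 94, the triangle is acute, so the smallest enclosing circle is the circumcircle.
Circumcentre = (15/19, -30/19), r² = 7585/361.
Diameter = 2r = 2√(7585/361) ≈ 9.168.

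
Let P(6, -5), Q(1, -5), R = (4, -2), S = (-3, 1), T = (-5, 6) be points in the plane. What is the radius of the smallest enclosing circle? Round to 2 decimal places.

7.78

By Welzl's lemma the MEC is supported by two points (diametrically opposite) or three points (on a circumcircle).
The farthest pair is P–T with squared distance 242. The circle on this segment as diameter has centre (0.5, 0.5) and r² = 242/4 = 60.5.
Check Q: distance² to centre = 30.5 ≤ 60.5, so it lies inside.
All remaining points lie in this disk, and no smaller disk contains both endpoints, so this is the minimum enclosing circle.
r = √(60.5) ≈ 7.78.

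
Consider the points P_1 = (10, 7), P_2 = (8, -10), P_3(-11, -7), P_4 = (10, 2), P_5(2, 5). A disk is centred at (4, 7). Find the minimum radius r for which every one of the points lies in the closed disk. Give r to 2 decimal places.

The required radius is the distance from (4, 7) to the farthest point.
Squared distances: 36, 305, 421, 61, 8.
Maximum is 421, attained at P_3.
r = √421 ≈ 20.52.

20.52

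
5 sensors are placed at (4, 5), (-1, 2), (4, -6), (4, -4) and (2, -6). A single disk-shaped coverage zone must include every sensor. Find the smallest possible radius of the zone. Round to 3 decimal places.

5.590

The minimum enclosing circle of a finite set is fixed by two of the points (as a diameter) or three (as a circumcircle).
The farthest pair is (4, 5)–(2, -6) with squared distance 125. The circle on this segment as diameter has centre (3, -0.5) and r² = 125/4 = 31.25.
Check (-1, 2): distance² to centre = 22.25 ≤ 31.25, so it lies inside.
All remaining points lie in this disk, and no smaller disk contains both endpoints, so this is the minimum enclosing circle.
r = √(31.25) ≈ 5.590.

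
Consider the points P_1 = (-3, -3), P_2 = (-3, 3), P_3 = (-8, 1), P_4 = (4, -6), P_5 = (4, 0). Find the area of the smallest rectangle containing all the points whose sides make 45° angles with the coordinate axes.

104.5

In coordinates u = x + y, v = x − y the rectangle is axis-aligned; the map (x,y)→(u,v) scales areas by 2.
u-values: -6, 0, -7, -2, 4; range = 4 − (-7) = 11.
v-values: 0, -6, -9, 10, 4; range = 10 − (-9) = 19.
Area = (11 × 19) / 2 = 104.5.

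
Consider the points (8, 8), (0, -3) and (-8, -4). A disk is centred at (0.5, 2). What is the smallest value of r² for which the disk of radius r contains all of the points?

The required radius is the distance from (0.5, 2) to the farthest point.
Squared distances: 92.25, 25.25, 108.25.
Maximum is 108.25, attained at (-8, -4).

108.25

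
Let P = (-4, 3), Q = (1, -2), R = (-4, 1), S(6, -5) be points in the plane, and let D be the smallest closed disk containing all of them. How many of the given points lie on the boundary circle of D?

The farthest pair is P–S with squared distance 164. The circle on this segment as diameter has centre (1, -1) and r² = 164/4 = 41.
Check Q: distance² to centre = 1 ≤ 41, so it lies inside.
All remaining points lie in this disk, and no smaller disk contains both endpoints, so this is the minimum enclosing circle.
The points at distance exactly r from the centre are P, S — 2 points.

2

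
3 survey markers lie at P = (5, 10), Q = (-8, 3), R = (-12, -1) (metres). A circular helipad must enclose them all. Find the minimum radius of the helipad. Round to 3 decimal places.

Side lengths²: PQ² = 218, PR² = 410, QR² = 32.
Since PR² = 410 ≥ 218 + 32 = 250, the angle opposite PR is not acute, so the smallest enclosing circle has PR as diameter.
Centre = midpoint of PR = (-3.5, 4.5), r² = 410/4 = 102.5.
r = √(102.5) ≈ 10.124.

10.124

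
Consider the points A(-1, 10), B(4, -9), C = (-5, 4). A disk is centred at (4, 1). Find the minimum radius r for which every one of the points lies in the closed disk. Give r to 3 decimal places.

The required radius is the distance from (4, 1) to the farthest point.
Squared distances: 106, 100, 90.
Maximum is 106, attained at A.
r = √106 ≈ 10.296.

10.296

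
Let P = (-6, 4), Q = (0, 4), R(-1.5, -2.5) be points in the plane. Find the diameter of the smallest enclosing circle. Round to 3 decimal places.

Side lengths²: PQ² = 36, PR² = 62.5, QR² = 44.5.
Since PR² = 62.5 < 44.5 + 36 = 80.5, the triangle is acute, so the smallest enclosing circle is the circumcircle.
Circumcentre = (-3, 33/26), r² = 11125/676.
Diameter = 2r = 2√(11125/676) ≈ 8.113.

8.113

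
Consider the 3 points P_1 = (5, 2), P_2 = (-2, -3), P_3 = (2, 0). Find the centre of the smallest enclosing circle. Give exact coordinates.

Side lengths²: P_1P_2² = 74, P_1P_3² = 13, P_2P_3² = 25.
Since P_1P_2² = 74 ≥ 25 + 13 = 38, the angle opposite P_1P_2 is not acute, so the smallest enclosing circle has P_1P_2 as diameter.
Centre = midpoint of P_1P_2 = (1.5, -0.5), r² = 74/4 = 18.5.
Centre = (1.5, -0.5).

(1.5, -0.5)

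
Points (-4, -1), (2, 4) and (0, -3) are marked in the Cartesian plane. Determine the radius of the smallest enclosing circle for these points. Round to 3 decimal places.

3.973

Call the three points A, B, C in the order given.
Side lengths²: AB² = 61, AC² = 20, BC² = 53.
Since AB² = 61 < 53 + 20 = 73, the triangle is acute, so the smallest enclosing circle is the circumcircle.
Circumcentre = (-0.53125, 0.9375), r² = 15.7861328125.
r = √(15.7861328125) ≈ 3.973.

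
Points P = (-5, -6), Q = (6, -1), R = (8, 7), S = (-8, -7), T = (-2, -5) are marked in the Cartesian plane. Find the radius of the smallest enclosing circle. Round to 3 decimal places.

10.630

The minimum enclosing circle of a finite set is fixed by two of the points (as a diameter) or three (as a circumcircle).
The farthest pair is R–S with squared distance 452. The circle on this segment as diameter has centre (0, 0) and r² = 452/4 = 113.
Check P: distance² to centre = 61 ≤ 113, so it lies inside.
All remaining points lie in this disk, and no smaller disk contains both endpoints, so this is the minimum enclosing circle.
r = √113 ≈ 10.630.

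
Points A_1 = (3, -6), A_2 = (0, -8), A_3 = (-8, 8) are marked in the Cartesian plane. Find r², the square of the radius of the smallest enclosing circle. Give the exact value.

80.48828125

Side lengths²: A_1A_2² = 13, A_1A_3² = 317, A_2A_3² = 320.
Since A_2A_3² = 320 < 317 + 13 = 330, the triangle is acute, so the smallest enclosing circle is the circumcircle.
Circumcentre = (-3.375, 0.3125), r² = 80.48828125.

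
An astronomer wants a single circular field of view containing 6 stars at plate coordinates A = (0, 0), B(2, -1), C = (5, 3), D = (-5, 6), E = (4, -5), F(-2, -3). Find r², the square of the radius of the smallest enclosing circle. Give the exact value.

50.5

A smallest enclosing disk is always determined by at most three of the input points on its boundary.
The farthest pair is D–E with squared distance 202. The circle on this segment as diameter has centre (-0.5, 0.5) and r² = 202/4 = 50.5.
Check A: distance² to centre = 0.5 ≤ 50.5, so it lies inside.
All remaining points lie in this disk, and no smaller disk contains both endpoints, so this is the minimum enclosing circle.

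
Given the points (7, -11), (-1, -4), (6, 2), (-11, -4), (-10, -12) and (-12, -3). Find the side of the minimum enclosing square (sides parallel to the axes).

19

The bounding box has width 19 and height 14.
An axis-aligned square enclosing the set must have side ≥ max(width, height).
So the minimum side is max(19, 14) = 19.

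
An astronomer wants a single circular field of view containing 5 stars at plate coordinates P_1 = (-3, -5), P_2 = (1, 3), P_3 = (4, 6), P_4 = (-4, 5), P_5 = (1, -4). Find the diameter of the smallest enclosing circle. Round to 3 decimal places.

13.038

The minimum enclosing circle of a finite set is fixed by two of the points (as a diameter) or three (as a circumcircle).
The farthest pair is P_1–P_3 with squared distance 170. The circle on this segment as diameter has centre (0.5, 0.5) and r² = 170/4 = 42.5.
Check P_2: distance² to centre = 6.5 ≤ 42.5, so it lies inside.
All remaining points lie in this disk, and no smaller disk contains both endpoints, so this is the minimum enclosing circle.
Diameter = 2r = 2√(42.5) ≈ 13.038.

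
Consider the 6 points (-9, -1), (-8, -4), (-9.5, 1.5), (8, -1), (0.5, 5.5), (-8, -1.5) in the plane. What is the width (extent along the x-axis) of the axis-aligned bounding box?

17.5

max x = 8, min x = -9.5, so width = 17.5.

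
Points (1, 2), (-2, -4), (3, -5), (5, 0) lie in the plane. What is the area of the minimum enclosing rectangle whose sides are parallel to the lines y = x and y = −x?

In coordinates u = x + y, v = x − y the rectangle is axis-aligned; the map (x,y)→(u,v) scales areas by 2.
u-values: 3, -6, -2, 5; range = 5 − (-6) = 11.
v-values: -1, 2, 8, 5; range = 8 − (-1) = 9.
Area = (11 × 9) / 2 = 49.5.

49.5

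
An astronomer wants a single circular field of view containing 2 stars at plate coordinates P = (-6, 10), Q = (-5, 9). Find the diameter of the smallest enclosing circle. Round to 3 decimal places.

The smallest circle enclosing two points has them as diameter endpoints.
Centre = midpoint = (-5.5, 9.5); r² = |PQ|²/4 = 2/4 = 0.5.
Diameter = 2r = 2√(0.5) ≈ 1.414.

1.414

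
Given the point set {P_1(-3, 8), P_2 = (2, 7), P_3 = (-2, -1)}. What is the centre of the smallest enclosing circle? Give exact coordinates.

Side lengths²: P_1P_2² = 26, P_1P_3² = 82, P_2P_3² = 80.
Since P_1P_3² = 82 < 80 + 26 = 106, the triangle is acute, so the smallest enclosing circle is the circumcircle.
Circumcentre = (-14/11, 40/11), r² = 2665/121.
Centre = (-14/11, 40/11).

(-14/11, 40/11)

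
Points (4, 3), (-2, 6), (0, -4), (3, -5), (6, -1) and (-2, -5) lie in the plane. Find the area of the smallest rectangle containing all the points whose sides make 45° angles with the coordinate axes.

112

In coordinates u = x + y, v = x − y the rectangle is axis-aligned; the map (x,y)→(u,v) scales areas by 2.
u-values: 7, 4, -4, -2, 5, -7; range = 7 − (-7) = 14.
v-values: 1, -8, 4, 8, 7, 3; range = 8 − (-8) = 16.
Area = (14 × 16) / 2 = 112.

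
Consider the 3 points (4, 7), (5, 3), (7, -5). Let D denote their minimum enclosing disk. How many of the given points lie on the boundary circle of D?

Call the three points A, B, C in the order given.
Side lengths²: AB² = 17, AC² = 153, BC² = 68.
Since AC² = 153 ≥ 68 + 17 = 85, the angle opposite AC is not acute, so the smallest enclosing circle has AC as diameter.
Centre = midpoint of AC = (5.5, 1), r² = 153/4 = 38.25.
The points at distance exactly r from the centre are (4, 7), (7, -5) — 2 points.

2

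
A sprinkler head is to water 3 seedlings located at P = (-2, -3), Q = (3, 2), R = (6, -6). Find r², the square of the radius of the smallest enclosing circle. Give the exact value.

5329/242

Side lengths²: PQ² = 50, PR² = 73, QR² = 73.
Since QR² = 73 < 73 + 50 = 123, the triangle is acute, so the smallest enclosing circle is the circumcircle.
Circumcentre = (59/22, -59/22), r² = 5329/242.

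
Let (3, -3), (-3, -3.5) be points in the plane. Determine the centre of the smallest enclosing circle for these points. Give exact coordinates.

The smallest circle enclosing two points has them as diameter endpoints.
Centre = midpoint = (0, -3.25); r² = |(3, -3)−(-3, -3.5)|²/4 = 36.25/4 = 9.0625.
Centre = (0, -3.25).

(0, -3.25)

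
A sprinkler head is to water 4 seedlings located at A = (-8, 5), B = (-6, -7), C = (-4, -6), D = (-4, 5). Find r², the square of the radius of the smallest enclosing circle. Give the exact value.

By Welzl's lemma the MEC is supported by two points (diametrically opposite) or three points (on a circumcircle).
The minimum enclosing circle is determined by three boundary points: A, B, D.
Their circumcentre is (-6, -5/6) with r² = 1369/36.
The farthest remaining point C is at distance² 1105/36 ≤ 1369/36.

1369/36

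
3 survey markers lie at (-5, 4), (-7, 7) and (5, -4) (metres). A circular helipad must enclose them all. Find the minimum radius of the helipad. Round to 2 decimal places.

Call the three points A, B, C in the order given.
Side lengths²: AB² = 13, AC² = 164, BC² = 265.
Since BC² = 265 ≥ 164 + 13 = 177, the angle opposite BC is not acute, so the smallest enclosing circle has BC as diameter.
Centre = midpoint of BC = (-1, 1.5), r² = 265/4 = 66.25.
r = √(66.25) ≈ 8.14.

8.14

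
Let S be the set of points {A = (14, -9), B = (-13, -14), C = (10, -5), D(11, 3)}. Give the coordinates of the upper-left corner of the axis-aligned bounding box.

(-13, 3)

x-range [-13, 14], y-range [-14, 3].
The upper-left corner is (-13, 3).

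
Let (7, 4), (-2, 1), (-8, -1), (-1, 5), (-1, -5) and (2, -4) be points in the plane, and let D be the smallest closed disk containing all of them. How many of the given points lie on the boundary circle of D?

The farthest pair is (7, 4)–(-8, -1) with squared distance 250. The circle on this segment as diameter has centre (-0.5, 1.5) and r² = 250/4 = 62.5.
Check (-2, 1): distance² to centre = 2.5 ≤ 62.5, so it lies inside.
All remaining points lie in this disk, and no smaller disk contains both endpoints, so this is the minimum enclosing circle.
The points at distance exactly r from the centre are (7, 4), (-8, -1) — 2 points.

2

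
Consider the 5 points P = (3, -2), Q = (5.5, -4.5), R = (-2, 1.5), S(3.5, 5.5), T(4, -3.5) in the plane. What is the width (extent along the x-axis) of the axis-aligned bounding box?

max x = 5.5, min x = -2, so width = 7.5.

7.5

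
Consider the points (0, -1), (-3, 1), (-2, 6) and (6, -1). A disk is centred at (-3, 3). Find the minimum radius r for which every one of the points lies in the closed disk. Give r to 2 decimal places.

9.85

The required radius is the distance from (-3, 3) to the farthest point.
Squared distances: 25, 4, 10, 97.
Maximum is 97, attained at (6, -1).
r = √97 ≈ 9.85.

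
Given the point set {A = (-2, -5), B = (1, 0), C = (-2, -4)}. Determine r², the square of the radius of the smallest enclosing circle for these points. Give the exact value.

Side lengths²: AB² = 34, AC² = 1, BC² = 25.
Since AB² = 34 ≥ 25 + 1 = 26, the angle opposite AB is not acute, so the smallest enclosing circle has AB as diameter.
Centre = midpoint of AB = (-0.5, -2.5), r² = 34/4 = 8.5.

8.5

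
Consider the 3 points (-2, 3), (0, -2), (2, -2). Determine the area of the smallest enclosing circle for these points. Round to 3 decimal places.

Call the three points A, B, C in the order given.
Side lengths²: AB² = 29, AC² = 41, BC² = 4.
Since AC² = 41 ≥ 29 + 4 = 33, the angle opposite AC is not acute, so the smallest enclosing circle has AC as diameter.
Centre = midpoint of AC = (0, 0.5), r² = 41/4 = 10.25.
Area = π·r² = π·10.25 ≈ 32.201.

32.201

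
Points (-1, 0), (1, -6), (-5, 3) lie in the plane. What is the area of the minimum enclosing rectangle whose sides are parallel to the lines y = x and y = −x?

In coordinates u = x + y, v = x − y the rectangle is axis-aligned; the map (x,y)→(u,v) scales areas by 2.
u-values: -1, -5, -2; range = -1 − (-5) = 4.
v-values: -1, 7, -8; range = 7 − (-8) = 15.
Area = (4 × 15) / 2 = 30.

30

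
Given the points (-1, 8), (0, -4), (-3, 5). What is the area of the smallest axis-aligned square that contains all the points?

144

The bounding box has width 3 and height 12.
An axis-aligned square enclosing the set must have side ≥ max(width, height).
So the minimum side is max(3, 12) = 12.
Area = 12² = 144.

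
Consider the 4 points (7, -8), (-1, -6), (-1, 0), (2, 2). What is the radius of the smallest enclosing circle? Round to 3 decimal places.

The minimum enclosing circle is determined by three boundary points: (7, -8), (-1, 0), (2, 2).
Their circumcentre is (3.5, -3.5) with r² = 32.5.
The farthest remaining point (-1, -6) is at distance² 26.5 ≤ 32.5.
r = √(32.5) ≈ 5.701.

5.701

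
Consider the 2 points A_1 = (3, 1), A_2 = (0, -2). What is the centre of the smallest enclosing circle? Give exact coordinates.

The smallest circle enclosing two points has them as diameter endpoints.
Centre = midpoint = (1.5, -0.5); r² = |A_1A_2|²/4 = 18/4 = 4.5.
Centre = (1.5, -0.5).

(1.5, -0.5)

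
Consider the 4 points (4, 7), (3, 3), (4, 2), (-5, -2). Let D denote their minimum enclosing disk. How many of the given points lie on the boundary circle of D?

The farthest pair is (4, 7)–(-5, -2) with squared distance 162. The circle on this segment as diameter has centre (-0.5, 2.5) and r² = 162/4 = 40.5.
Check (3, 3): distance² to centre = 12.5 ≤ 40.5, so it lies inside.
All remaining points lie in this disk, and no smaller disk contains both endpoints, so this is the minimum enclosing circle.
The points at distance exactly r from the centre are (4, 7), (-5, -2) — 2 points.

2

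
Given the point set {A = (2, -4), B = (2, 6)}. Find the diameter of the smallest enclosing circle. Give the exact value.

The smallest circle enclosing two points has them as diameter endpoints.
Centre = midpoint = (2, 1); r² = |AB|²/4 = 100/4 = 25.
Diameter = 2r = 2√25 = 10.

10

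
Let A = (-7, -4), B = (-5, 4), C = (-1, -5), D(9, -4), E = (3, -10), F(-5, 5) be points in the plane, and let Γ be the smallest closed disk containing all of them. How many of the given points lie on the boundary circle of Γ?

3

The minimum enclosing circle is determined by three boundary points: D, E, F.
Their circumcentre is (29/46, -75/46) with r² = 80053/1058.
The farthest remaining point A is at distance² 67541/1058 ≤ 80053/1058.
The points at distance exactly r from the centre are D, E, F — 3 points.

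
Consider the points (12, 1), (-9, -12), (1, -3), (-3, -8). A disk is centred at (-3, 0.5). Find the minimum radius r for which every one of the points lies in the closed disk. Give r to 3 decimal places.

15.008

The required radius is the distance from (-3, 0.5) to the farthest point.
Squared distances: 225.25, 192.25, 28.25, 72.25.
Maximum is 225.25, attained at (12, 1).
r = √(225.25) ≈ 15.008.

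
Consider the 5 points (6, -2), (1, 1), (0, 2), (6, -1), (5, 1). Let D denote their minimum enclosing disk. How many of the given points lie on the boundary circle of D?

By Welzl's lemma the MEC is supported by two points (diametrically opposite) or three points (on a circumcircle).
The farthest pair is (6, -2)–(0, 2) with squared distance 52. The circle on this segment as diameter has centre (3, 0) and r² = 52/4 = 13.
Check (1, 1): distance² to centre = 5 ≤ 13, so it lies inside.
All remaining points lie in this disk, and no smaller disk contains both endpoints, so this is the minimum enclosing circle.
The points at distance exactly r from the centre are (6, -2), (0, 2) — 2 points.

2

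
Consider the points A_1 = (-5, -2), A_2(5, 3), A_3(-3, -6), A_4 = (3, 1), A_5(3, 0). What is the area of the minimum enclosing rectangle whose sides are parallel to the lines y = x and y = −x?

51

In coordinates u = x + y, v = x − y the rectangle is axis-aligned; the map (x,y)→(u,v) scales areas by 2.
u-values: -7, 8, -9, 4, 3; range = 8 − (-9) = 17.
v-values: -3, 2, 3, 2, 3; range = 3 − (-3) = 6.
Area = (17 × 6) / 2 = 51.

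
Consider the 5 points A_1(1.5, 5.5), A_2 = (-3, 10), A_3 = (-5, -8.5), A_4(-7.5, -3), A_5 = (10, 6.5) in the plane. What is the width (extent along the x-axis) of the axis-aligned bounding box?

max x = 10, min x = -7.5, so width = 17.5.

17.5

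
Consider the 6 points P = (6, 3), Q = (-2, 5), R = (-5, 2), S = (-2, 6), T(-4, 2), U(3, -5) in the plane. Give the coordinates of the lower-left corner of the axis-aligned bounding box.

x-range [-5, 6], y-range [-5, 6].
The lower-left corner is (-5, -5).

(-5, -5)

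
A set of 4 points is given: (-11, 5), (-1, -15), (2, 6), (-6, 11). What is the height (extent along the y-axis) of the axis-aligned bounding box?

26

max y = 11, min y = -15, so height = 26.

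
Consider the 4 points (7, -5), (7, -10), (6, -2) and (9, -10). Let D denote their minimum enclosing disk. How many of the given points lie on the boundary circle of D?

2

A smallest enclosing disk is always determined by at most three of the input points on its boundary.
The farthest pair is (6, -2)–(9, -10) with squared distance 73. The circle on this segment as diameter has centre (7.5, -6) and r² = 73/4 = 18.25.
Check (7, -5): distance² to centre = 1.25 ≤ 18.25, so it lies inside.
All remaining points lie in this disk, and no smaller disk contains both endpoints, so this is the minimum enclosing circle.
The points at distance exactly r from the centre are (6, -2), (9, -10) — 2 points.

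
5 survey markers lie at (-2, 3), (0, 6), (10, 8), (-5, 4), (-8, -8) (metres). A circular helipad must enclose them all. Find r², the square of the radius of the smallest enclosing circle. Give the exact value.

The farthest pair is (10, 8)–(-8, -8) with squared distance 580. The circle on this segment as diameter has centre (1, 0) and r² = 580/4 = 145.
Check (-2, 3): distance² to centre = 18 ≤ 145, so it lies inside.
All remaining points lie in this disk, and no smaller disk contains both endpoints, so this is the minimum enclosing circle.

145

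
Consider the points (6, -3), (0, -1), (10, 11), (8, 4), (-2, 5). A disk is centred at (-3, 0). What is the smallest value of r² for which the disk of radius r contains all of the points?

The required radius is the distance from (-3, 0) to the farthest point.
Squared distances: 90, 10, 290, 137, 26.
Maximum is 290, attained at (10, 11).

290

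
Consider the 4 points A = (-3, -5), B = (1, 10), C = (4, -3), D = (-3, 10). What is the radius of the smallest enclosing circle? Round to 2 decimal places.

7.76

By Welzl's lemma the MEC is supported by two points (diametrically opposite) or three points (on a circumcircle).
The farthest pair is A–B with squared distance 241. The circle on this segment as diameter has centre (-1, 2.5) and r² = 241/4 = 60.25.
Check C: distance² to centre = 55.25 ≤ 60.25, so it lies inside.
All remaining points lie in this disk, and no smaller disk contains both endpoints, so this is the minimum enclosing circle.
r = √(60.25) ≈ 7.76.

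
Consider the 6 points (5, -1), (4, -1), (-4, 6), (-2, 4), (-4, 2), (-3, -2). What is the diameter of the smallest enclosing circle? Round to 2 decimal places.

11.40

A smallest enclosing disk is always determined by at most three of the input points on its boundary.
The farthest pair is (5, -1)–(-4, 6) with squared distance 130. The circle on this segment as diameter has centre (0.5, 2.5) and r² = 130/4 = 32.5.
Check (4, -1): distance² to centre = 24.5 ≤ 32.5, so it lies inside.
All remaining points lie in this disk, and no smaller disk contains both endpoints, so this is the minimum enclosing circle.
Diameter = 2r = 2√(32.5) ≈ 11.40.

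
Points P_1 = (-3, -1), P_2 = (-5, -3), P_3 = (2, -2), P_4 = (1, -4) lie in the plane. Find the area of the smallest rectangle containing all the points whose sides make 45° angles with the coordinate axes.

In coordinates u = x + y, v = x − y the rectangle is axis-aligned; the map (x,y)→(u,v) scales areas by 2.
u-values: -4, -8, 0, -3; range = 0 − (-8) = 8.
v-values: -2, -2, 4, 5; range = 5 − (-2) = 7.
Area = (8 × 7) / 2 = 28.

28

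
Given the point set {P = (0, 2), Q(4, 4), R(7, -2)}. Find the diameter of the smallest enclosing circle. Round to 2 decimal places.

8.06

Side lengths²: PQ² = 20, PR² = 65, QR² = 45.
Since PR² = 65 ≥ 45 + 20 = 65, the angle opposite PR is not acute, so the smallest enclosing circle has PR as diameter.
Centre = midpoint of PR = (3.5, 0), r² = 65/4 = 16.25.
Diameter = 2r = 2√(16.25) ≈ 8.06.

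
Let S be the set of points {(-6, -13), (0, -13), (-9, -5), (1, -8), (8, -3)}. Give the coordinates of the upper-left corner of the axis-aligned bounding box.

x-range [-9, 8], y-range [-13, -3].
The upper-left corner is (-9, -3).

(-9, -3)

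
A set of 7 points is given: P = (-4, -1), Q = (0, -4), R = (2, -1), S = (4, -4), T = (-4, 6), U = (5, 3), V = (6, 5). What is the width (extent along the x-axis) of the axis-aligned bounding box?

max x = 6, min x = -4, so width = 10.

10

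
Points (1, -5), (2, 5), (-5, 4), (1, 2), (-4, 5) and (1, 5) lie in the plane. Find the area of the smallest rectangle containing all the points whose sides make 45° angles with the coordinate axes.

In coordinates u = x + y, v = x − y the rectangle is axis-aligned; the map (x,y)→(u,v) scales areas by 2.
u-values: -4, 7, -1, 3, 1, 6; range = 7 − (-4) = 11.
v-values: 6, -3, -9, -1, -9, -4; range = 6 − (-9) = 15.
Area = (11 × 15) / 2 = 82.5.

82.5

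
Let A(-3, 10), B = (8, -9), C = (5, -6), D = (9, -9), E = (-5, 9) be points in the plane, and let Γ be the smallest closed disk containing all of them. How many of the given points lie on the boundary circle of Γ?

2

The minimum enclosing circle of a finite set is fixed by two of the points (as a diameter) or three (as a circumcircle).
The farthest pair is D–E with squared distance 520. The circle on this segment as diameter has centre (2, 0) and r² = 520/4 = 130.
Check A: distance² to centre = 125 ≤ 130, so it lies inside.
All remaining points lie in this disk, and no smaller disk contains both endpoints, so this is the minimum enclosing circle.
The points at distance exactly r from the centre are D, E — 2 points.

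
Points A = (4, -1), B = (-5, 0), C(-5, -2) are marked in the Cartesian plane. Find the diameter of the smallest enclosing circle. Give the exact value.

82/9

Side lengths²: AB² = 82, AC² = 82, BC² = 4.
Since AC² = 82 < 82 + 4 = 86, the triangle is acute, so the smallest enclosing circle is the circumcircle.
Circumcentre = (-5/9, -1), r² = 1681/81.
Diameter = 2r = 2√(1681/81) = 82/9.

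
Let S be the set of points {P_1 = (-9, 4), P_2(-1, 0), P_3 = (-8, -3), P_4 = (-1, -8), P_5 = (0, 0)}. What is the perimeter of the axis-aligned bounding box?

Width = max x − min x = 0 − (-9) = 9.
Height = max y − min y = 4 − (-8) = 12.
Perimeter = 2(9 + 12) = 42.

42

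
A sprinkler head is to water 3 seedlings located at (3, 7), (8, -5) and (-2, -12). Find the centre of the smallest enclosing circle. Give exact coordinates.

Call the three points A, B, C in the order given.
Side lengths²: AB² = 169, AC² = 386, BC² = 149.
Since AC² = 386 ≥ 169 + 149 = 318, the angle opposite AC is not acute, so the smallest enclosing circle has AC as diameter.
Centre = midpoint of AC = (0.5, -2.5), r² = 386/4 = 96.5.
Centre = (0.5, -2.5).

(0.5, -2.5)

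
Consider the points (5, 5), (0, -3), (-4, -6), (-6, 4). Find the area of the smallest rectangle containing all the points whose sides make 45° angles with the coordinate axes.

In coordinates u = x + y, v = x − y the rectangle is axis-aligned; the map (x,y)→(u,v) scales areas by 2.
u-values: 10, -3, -10, -2; range = 10 − (-10) = 20.
v-values: 0, 3, 2, -10; range = 3 − (-10) = 13.
Area = (20 × 13) / 2 = 130.

130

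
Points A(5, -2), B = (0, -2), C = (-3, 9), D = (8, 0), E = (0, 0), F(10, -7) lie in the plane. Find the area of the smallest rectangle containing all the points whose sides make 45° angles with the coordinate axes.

145

In coordinates u = x + y, v = x − y the rectangle is axis-aligned; the map (x,y)→(u,v) scales areas by 2.
u-values: 3, -2, 6, 8, 0, 3; range = 8 − (-2) = 10.
v-values: 7, 2, -12, 8, 0, 17; range = 17 − (-12) = 29.
Area = (10 × 29) / 2 = 145.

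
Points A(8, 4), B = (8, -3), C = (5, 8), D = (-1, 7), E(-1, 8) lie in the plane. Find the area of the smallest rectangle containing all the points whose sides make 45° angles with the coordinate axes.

In coordinates u = x + y, v = x − y the rectangle is axis-aligned; the map (x,y)→(u,v) scales areas by 2.
u-values: 12, 5, 13, 6, 7; range = 13 − 5 = 8.
v-values: 4, 11, -3, -8, -9; range = 11 − (-9) = 20.
Area = (8 × 20) / 2 = 80.

80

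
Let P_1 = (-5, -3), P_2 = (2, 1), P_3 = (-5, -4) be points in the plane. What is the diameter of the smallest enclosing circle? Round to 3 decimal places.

8.602

Side lengths²: P_1P_2² = 65, P_1P_3² = 1, P_2P_3² = 74.
Since P_2P_3² = 74 ≥ 65 + 1 = 66, the angle opposite P_2P_3 is not acute, so the smallest enclosing circle has P_2P_3 as diameter.
Centre = midpoint of P_2P_3 = (-1.5, -1.5), r² = 74/4 = 18.5.
Diameter = 2r = 2√(18.5) ≈ 8.602.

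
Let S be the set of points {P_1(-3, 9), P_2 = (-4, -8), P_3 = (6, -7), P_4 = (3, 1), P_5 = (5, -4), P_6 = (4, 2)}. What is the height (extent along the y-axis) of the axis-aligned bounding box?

17

max y = 9, min y = -8, so height = 17.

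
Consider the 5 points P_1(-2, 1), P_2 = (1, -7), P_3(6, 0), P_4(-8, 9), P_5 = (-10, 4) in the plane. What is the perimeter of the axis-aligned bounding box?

Width = max x − min x = 6 − (-10) = 16.
Height = max y − min y = 9 − (-7) = 16.
Perimeter = 2(16 + 16) = 64.

64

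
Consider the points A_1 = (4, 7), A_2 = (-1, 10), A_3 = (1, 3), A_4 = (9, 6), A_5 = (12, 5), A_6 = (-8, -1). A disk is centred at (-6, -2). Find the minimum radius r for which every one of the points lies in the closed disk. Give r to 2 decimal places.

19.31

The required radius is the distance from (-6, -2) to the farthest point.
Squared distances: 181, 169, 74, 289, 373, 5.
Maximum is 373, attained at A_5.
r = √373 ≈ 19.31.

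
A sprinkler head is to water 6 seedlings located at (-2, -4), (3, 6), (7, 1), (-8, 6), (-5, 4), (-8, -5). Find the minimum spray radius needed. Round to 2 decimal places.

The minimum enclosing circle of a finite set is fixed by two of the points (as a diameter) or three (as a circumcircle).
The minimum enclosing circle is determined by three boundary points: (7, 1), (-8, 6), (-8, -5).
Their circumcentre is (-1.5, 0.5) with r² = 72.5.
The farthest remaining point (3, 6) is at distance² 50.5 ≤ 72.5.
r = √(72.5) ≈ 8.51.

8.51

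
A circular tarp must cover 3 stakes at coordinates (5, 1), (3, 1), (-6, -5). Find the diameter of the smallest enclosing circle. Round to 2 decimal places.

12.53

Call the three points A, B, C in the order given.
Side lengths²: AB² = 4, AC² = 157, BC² = 117.
Since AC² = 157 ≥ 117 + 4 = 121, the angle opposite AC is not acute, so the smallest enclosing circle has AC as diameter.
Centre = midpoint of AC = (-0.5, -2), r² = 157/4 = 39.25.
Diameter = 2r = 2√(39.25) ≈ 12.53.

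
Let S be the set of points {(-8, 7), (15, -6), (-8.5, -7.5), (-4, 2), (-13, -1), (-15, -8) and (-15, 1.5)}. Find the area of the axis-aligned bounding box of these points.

x ranges over [-15, 15], width 30.
y ranges over [-8, 7], height 15.
Area = 30 × 15 = 450.

450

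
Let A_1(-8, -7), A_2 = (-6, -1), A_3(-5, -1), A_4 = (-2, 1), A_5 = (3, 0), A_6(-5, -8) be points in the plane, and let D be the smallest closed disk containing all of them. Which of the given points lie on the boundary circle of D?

A smallest enclosing disk is always determined by at most three of the input points on its boundary.
The farthest pair is A_1–A_5 with squared distance 170. The circle on this segment as diameter has centre (-2.5, -3.5) and r² = 170/4 = 42.5.
Check A_2: distance² to centre = 18.5 ≤ 42.5, so it lies inside.
All remaining points lie in this disk, and no smaller disk contains both endpoints, so this is the minimum enclosing circle.
The points at distance exactly r from the centre are A_1, A_5 — 2 points.

A_1, A_5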